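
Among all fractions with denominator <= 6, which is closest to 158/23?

41/6

Expand x = 158/23 as a continued fraction with the Euclidean algorithm:
  158 = 6*23 + 20, so a_0 = 6.
  23 = 1*20 + 3, so a_1 = 1.
  20 = 6*3 + 2, so a_2 = 6.
  3 = 1*2 + 1, so a_3 = 1.
  2 = 2*1 + 0, so a_4 = 2.
so x = [6; 1, 6, 1, 2].
Convergents (p_i = a_i*p_{i-1} + p_{i-2}, q_i = a_i*q_{i-1} + q_{i-2} with p_{-2}=0, p_{-1}=1, q_{-2}=1, q_{-1}=0), until the denominator exceeds 6:
  i=0: a_0=6, p_0 = 6*1 + 0 = 6, q_0 = 6*0 + 1 = 1.
  i=1: a_1=1, p_1 = 1*6 + 1 = 7, q_1 = 1*1 + 0 = 1.
  i=2: a_2=6, p_2 = 6*7 + 6 = 48, q_2 = 6*1 + 1 = 7.
q_2 = 7 > 6, so the last convergent with denominator <= 6 is p_1/q_1 = 7/1.
The closest fraction with denominator <= 6 is either p_1/q_1 or the intermediate fraction (k*p_1 + p_0)/(k*q_1 + q_0) with the largest k >= 1 whose denominator stays <= 6; these approach x as k grows, and every other convergent or intermediate fraction in range is farther away.
Largest k: floor((6 - q_0)/q_1) = floor((6 - 1)/1) = 5.
That gives (5*7 + 6)/(5*1 + 1) = 41/6.
Compare the errors: |x - 7/1| = |158*1 - 7*23|/(23*1) = 3/23, and |x - 41/6| = |158*6 - 41*23|/(23*6) = 5/138.
Cross-multiplying, 5*23 = 115 < 414 = 3*138, so 5/138 is smaller: the intermediate fraction 41/6 is closer to x than 7/1.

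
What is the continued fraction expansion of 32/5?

[6; 2, 2]

Run the Euclidean algorithm on 32 and 5; the successive quotients are the partial quotients a_0, a_1, ... (each step inverts the fractional part left over by the previous one):
  32 = 6*5 + 2, so a_0 = 6.
  5 = 2*2 + 1, so a_1 = 2.
  2 = 2*1 + 0, so a_2 = 2.
The remainder reaches 0 after 3 divisions, so the expansion has 3 partial quotients, read off in order.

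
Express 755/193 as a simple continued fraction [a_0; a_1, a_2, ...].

[3; 1, 10, 2, 1, 5]

Run the Euclidean algorithm on 755 and 193; the successive quotients are the partial quotients a_0, a_1, ... (each step inverts the fractional part left over by the previous one):
  755 = 3*193 + 176, so a_0 = 3.
  193 = 1*176 + 17, so a_1 = 1.
  176 = 10*17 + 6, so a_2 = 10.
  17 = 2*6 + 5, so a_3 = 2.
  6 = 1*5 + 1, so a_4 = 1.
  5 = 5*1 + 0, so a_5 = 5.
The remainder reaches 0 after 6 divisions, so the expansion has 6 partial quotients, read off in order.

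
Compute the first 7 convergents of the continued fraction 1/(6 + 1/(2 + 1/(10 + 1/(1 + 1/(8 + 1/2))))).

Using the convergent recurrence p_i = a_i*p_{i-1} + p_{i-2}, q_i = a_i*q_{i-1} + q_{i-2} with p_{-2}=0, p_{-1}=1, q_{-2}=1, q_{-1}=0:
  i=0: a_0=0, p_0 = 0*1 + 0 = 0, q_0 = 0*0 + 1 = 1.
  i=1: a_1=6, p_1 = 6*0 + 1 = 1, q_1 = 6*1 + 0 = 6.
  i=2: a_2=2, p_2 = 2*1 + 0 = 2, q_2 = 2*6 + 1 = 13.
  i=3: a_3=10, p_3 = 10*2 + 1 = 21, q_3 = 10*13 + 6 = 136.
  i=4: a_4=1, p_4 = 1*21 + 2 = 23, q_4 = 1*136 + 13 = 149.
  i=5: a_5=8, p_5 = 8*23 + 21 = 205, q_5 = 8*149 + 136 = 1328.
  i=6: a_6=2, p_6 = 2*205 + 23 = 433, q_6 = 2*1328 + 149 = 2805.

0/1, 1/6, 2/13, 21/136, 23/149, 205/1328, 433/2805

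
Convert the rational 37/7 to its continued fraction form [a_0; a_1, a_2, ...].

[5; 3, 2]

Run the Euclidean algorithm on 37 and 7; the successive quotients are the partial quotients a_0, a_1, ... (each step inverts the fractional part left over by the previous one):
  37 = 5*7 + 2, so a_0 = 5.
  7 = 3*2 + 1, so a_1 = 3.
  2 = 2*1 + 0, so a_2 = 2.
The remainder reaches 0 after 3 divisions, so the expansion has 3 partial quotients, read off in order.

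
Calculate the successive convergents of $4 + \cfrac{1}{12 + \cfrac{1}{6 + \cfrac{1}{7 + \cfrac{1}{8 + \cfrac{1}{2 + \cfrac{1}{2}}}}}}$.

4/1, 49/12, 298/73, 2135/523, 17378/4257, 36891/9037, 91160/22331

Using the convergent recurrence p_i = a_i*p_{i-1} + p_{i-2}, q_i = a_i*q_{i-1} + q_{i-2} with p_{-2}=0, p_{-1}=1, q_{-2}=1, q_{-1}=0:
  i=0: a_0=4, p_0 = 4*1 + 0 = 4, q_0 = 4*0 + 1 = 1.
  i=1: a_1=12, p_1 = 12*4 + 1 = 49, q_1 = 12*1 + 0 = 12.
  i=2: a_2=6, p_2 = 6*49 + 4 = 298, q_2 = 6*12 + 1 = 73.
  i=3: a_3=7, p_3 = 7*298 + 49 = 2135, q_3 = 7*73 + 12 = 523.
  i=4: a_4=8, p_4 = 8*2135 + 298 = 17378, q_4 = 8*523 + 73 = 4257.
  i=5: a_5=2, p_5 = 2*17378 + 2135 = 36891, q_5 = 2*4257 + 523 = 9037.
  i=6: a_6=2, p_6 = 2*36891 + 17378 = 91160, q_6 = 2*9037 + 4257 = 22331.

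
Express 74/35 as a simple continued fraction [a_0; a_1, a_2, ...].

Run the Euclidean algorithm on 74 and 35; the successive quotients are the partial quotients a_0, a_1, ... (each step inverts the fractional part left over by the previous one):
  74 = 2*35 + 4, so a_0 = 2.
  35 = 8*4 + 3, so a_1 = 8.
  4 = 1*3 + 1, so a_2 = 1.
  3 = 3*1 + 0, so a_3 = 3.
The remainder reaches 0 after 4 divisions, so the expansion has 4 partial quotients, read off in order.

[2; 8, 1, 3]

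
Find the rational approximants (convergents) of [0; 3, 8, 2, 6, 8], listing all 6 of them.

Using the convergent recurrence p_i = a_i*p_{i-1} + p_{i-2}, q_i = a_i*q_{i-1} + q_{i-2} with p_{-2}=0, p_{-1}=1, q_{-2}=1, q_{-1}=0:
  i=0: a_0=0, p_0 = 0*1 + 0 = 0, q_0 = 0*0 + 1 = 1.
  i=1: a_1=3, p_1 = 3*0 + 1 = 1, q_1 = 3*1 + 0 = 3.
  i=2: a_2=8, p_2 = 8*1 + 0 = 8, q_2 = 8*3 + 1 = 25.
  i=3: a_3=2, p_3 = 2*8 + 1 = 17, q_3 = 2*25 + 3 = 53.
  i=4: a_4=6, p_4 = 6*17 + 8 = 110, q_4 = 6*53 + 25 = 343.
  i=5: a_5=8, p_5 = 8*110 + 17 = 897, q_5 = 8*343 + 53 = 2797.

0/1, 1/3, 8/25, 17/53, 110/343, 897/2797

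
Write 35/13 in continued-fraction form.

[2; 1, 2, 4]

Run the Euclidean algorithm on 35 and 13; the successive quotients are the partial quotients a_0, a_1, ... (each step inverts the fractional part left over by the previous one):
  35 = 2*13 + 9, so a_0 = 2.
  13 = 1*9 + 4, so a_1 = 1.
  9 = 2*4 + 1, so a_2 = 2.
  4 = 4*1 + 0, so a_3 = 4.
The remainder reaches 0 after 4 divisions, so the expansion has 4 partial quotients, read off in order.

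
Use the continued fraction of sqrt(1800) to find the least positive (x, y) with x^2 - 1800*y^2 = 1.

First expand sqrt(1800) as a continued fraction. With x_i = (sqrt(1800) + m_i)/d_i and (m_0, d_0) = (0, 1): a_0 = floor(sqrt(1800)) = 42, since 42^2 = 1764 <= 1800 < 1849 = 43^2.
Iterate m_{i+1} = d_i*a_i - m_i, d_{i+1} = (1800 - m_{i+1}^2)/d_i, a_{i+1} = floor((a_0 + m_{i+1})/d_{i+1}):
  m_1 = 1*42 - 0 = 42, d_1 = (1800 - 42^2)/1 = 36/1 = 36, a_1 = floor((42 + 42)/36) = 2.
  m_2 = 36*2 - 42 = 30, d_2 = (1800 - 30^2)/36 = 900/36 = 25, a_2 = floor((42 + 30)/25) = 2.
  m_3 = 25*2 - 30 = 20, d_3 = (1800 - 20^2)/25 = 1400/25 = 56, a_3 = floor((42 + 20)/56) = 1.
  m_4 = 56*1 - 20 = 36, d_4 = (1800 - 36^2)/56 = 504/56 = 9, a_4 = floor((42 + 36)/9) = 8.
  m_5 = 9*8 - 36 = 36, d_5 = (1800 - 36^2)/9 = 504/9 = 56, a_5 = floor((42 + 36)/56) = 1.
  m_6 = 56*1 - 36 = 20, d_6 = (1800 - 20^2)/56 = 1400/56 = 25, a_6 = floor((42 + 20)/25) = 2.
  m_7 = 25*2 - 20 = 30, d_7 = (1800 - 30^2)/25 = 900/25 = 36, a_7 = floor((42 + 30)/36) = 2.
  m_8 = 36*2 - 30 = 42, d_8 = (1800 - 42^2)/36 = 36/36 = 1, a_8 = floor((42 + 42)/1) = 84.
  m_9 = 1*84 - 42 = 42, d_9 = (1800 - 42^2)/1 = 36/1 = 36: (m_9, d_9) = (m_1, d_1) = (42, 36), so from here the quotients repeat a_1, ..., a_8; the period length is 8.
So sqrt(1800) = [42; (2, 2, 1, 8, 1, 2, 2, 84)] with period length k = 8.
k is even, so the fundamental solution of x^2 - 1800y^2 = 1 is (p_{k-1}, q_{k-1}) = (p_7, q_7); compute convergents through index 7.
Convergents (p_i = a_i*p_{i-1} + p_{i-2}, q_i = a_i*q_{i-1} + q_{i-2} with p_{-2}=0, p_{-1}=1, q_{-2}=1, q_{-1}=0):
  i=0: a_0=42, p_0 = 42*1 + 0 = 42, q_0 = 42*0 + 1 = 1.
  i=1: a_1=2, p_1 = 2*42 + 1 = 85, q_1 = 2*1 + 0 = 2.
  i=2: a_2=2, p_2 = 2*85 + 42 = 212, q_2 = 2*2 + 1 = 5.
  i=3: a_3=1, p_3 = 1*212 + 85 = 297, q_3 = 1*5 + 2 = 7.
  i=4: a_4=8, p_4 = 8*297 + 212 = 2588, q_4 = 8*7 + 5 = 61.
  i=5: a_5=1, p_5 = 1*2588 + 297 = 2885, q_5 = 1*61 + 7 = 68.
  i=6: a_6=2, p_6 = 2*2885 + 2588 = 8358, q_6 = 2*68 + 61 = 197.
  i=7: a_7=2, p_7 = 2*8358 + 2885 = 19601, q_7 = 2*197 + 68 = 462.
Check: 19601^2 - 1800*462^2 = 384199201 - 384199200 = 1, so (x, y) = (19601, 462) solves the equation, and by the theorem it is the least positive solution.

(x, y) = (19601, 462)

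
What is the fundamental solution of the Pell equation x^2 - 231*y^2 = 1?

First expand sqrt(231) as a continued fraction. With x_i = (sqrt(231) + m_i)/d_i and (m_0, d_0) = (0, 1): a_0 = floor(sqrt(231)) = 15, since 15^2 = 225 <= 231 < 256 = 16^2.
Iterate m_{i+1} = d_i*a_i - m_i, d_{i+1} = (231 - m_{i+1}^2)/d_i, a_{i+1} = floor((a_0 + m_{i+1})/d_{i+1}):
  m_1 = 1*15 - 0 = 15, d_1 = (231 - 15^2)/1 = 6/1 = 6, a_1 = floor((15 + 15)/6) = 5.
  m_2 = 6*5 - 15 = 15, d_2 = (231 - 15^2)/6 = 6/6 = 1, a_2 = floor((15 + 15)/1) = 30.
  m_3 = 1*30 - 15 = 15, d_3 = (231 - 15^2)/1 = 6/1 = 6: (m_3, d_3) = (m_1, d_1) = (15, 6), so from here the quotients repeat a_1, a_2; the period length is 2.
So sqrt(231) = [15; (5, 30)] with period length k = 2.
k is even, so the fundamental solution of x^2 - 231y^2 = 1 is (p_{k-1}, q_{k-1}) = (p_1, q_1); compute convergents through index 1.
Convergents (p_i = a_i*p_{i-1} + p_{i-2}, q_i = a_i*q_{i-1} + q_{i-2} with p_{-2}=0, p_{-1}=1, q_{-2}=1, q_{-1}=0):
  i=0: a_0=15, p_0 = 15*1 + 0 = 15, q_0 = 15*0 + 1 = 1.
  i=1: a_1=5, p_1 = 5*15 + 1 = 76, q_1 = 5*1 + 0 = 5.
Check: 76^2 - 231*5^2 = 5776 - 5775 = 1, so (x, y) = (76, 5) solves the equation, and by the theorem it is the least positive solution.

(x, y) = (76, 5)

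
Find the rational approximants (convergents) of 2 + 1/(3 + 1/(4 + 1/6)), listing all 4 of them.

Using the convergent recurrence p_i = a_i*p_{i-1} + p_{i-2}, q_i = a_i*q_{i-1} + q_{i-2} with p_{-2}=0, p_{-1}=1, q_{-2}=1, q_{-1}=0:
  i=0: a_0=2, p_0 = 2*1 + 0 = 2, q_0 = 2*0 + 1 = 1.
  i=1: a_1=3, p_1 = 3*2 + 1 = 7, q_1 = 3*1 + 0 = 3.
  i=2: a_2=4, p_2 = 4*7 + 2 = 30, q_2 = 4*3 + 1 = 13.
  i=3: a_3=6, p_3 = 6*30 + 7 = 187, q_3 = 6*13 + 3 = 81.

2/1, 7/3, 30/13, 187/81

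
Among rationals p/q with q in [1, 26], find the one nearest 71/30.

45/19

Expand x = 71/30 as a continued fraction with the Euclidean algorithm:
  71 = 2*30 + 11, so a_0 = 2.
  30 = 2*11 + 8, so a_1 = 2.
  11 = 1*8 + 3, so a_2 = 1.
  8 = 2*3 + 2, so a_3 = 2.
  3 = 1*2 + 1, so a_4 = 1.
  2 = 2*1 + 0, so a_5 = 2.
so x = [2; 2, 1, 2, 1, 2].
Convergents (p_i = a_i*p_{i-1} + p_{i-2}, q_i = a_i*q_{i-1} + q_{i-2} with p_{-2}=0, p_{-1}=1, q_{-2}=1, q_{-1}=0), until the denominator exceeds 26:
  i=0: a_0=2, p_0 = 2*1 + 0 = 2, q_0 = 2*0 + 1 = 1.
  i=1: a_1=2, p_1 = 2*2 + 1 = 5, q_1 = 2*1 + 0 = 2.
  i=2: a_2=1, p_2 = 1*5 + 2 = 7, q_2 = 1*2 + 1 = 3.
  i=3: a_3=2, p_3 = 2*7 + 5 = 19, q_3 = 2*3 + 2 = 8.
  i=4: a_4=1, p_4 = 1*19 + 7 = 26, q_4 = 1*8 + 3 = 11.
  i=5: a_5=2, p_5 = 2*26 + 19 = 71, q_5 = 2*11 + 8 = 30.
q_5 = 30 > 26, so the last convergent with denominator <= 26 is p_4/q_4 = 26/11.
The closest fraction with denominator <= 26 is either p_4/q_4 or the intermediate fraction (k*p_4 + p_3)/(k*q_4 + q_3) with the largest k >= 1 whose denominator stays <= 26; these approach x as k grows, and every other convergent or intermediate fraction in range is farther away.
Largest k: floor((26 - q_3)/q_4) = floor((26 - 8)/11) = 1.
That gives (1*26 + 19)/(1*11 + 8) = 45/19.
Compare the errors: |x - 26/11| = |71*11 - 26*30|/(30*11) = 1/330, and |x - 45/19| = |71*19 - 45*30|/(30*19) = 1/570.
Cross-multiplying, 1*330 = 330 < 570 = 1*570, so 1/570 is smaller: the intermediate fraction 45/19 is closer to x than 26/11.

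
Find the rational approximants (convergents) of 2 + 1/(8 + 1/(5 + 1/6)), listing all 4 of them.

2/1, 17/8, 87/41, 539/254

Using the convergent recurrence p_i = a_i*p_{i-1} + p_{i-2}, q_i = a_i*q_{i-1} + q_{i-2} with p_{-2}=0, p_{-1}=1, q_{-2}=1, q_{-1}=0:
  i=0: a_0=2, p_0 = 2*1 + 0 = 2, q_0 = 2*0 + 1 = 1.
  i=1: a_1=8, p_1 = 8*2 + 1 = 17, q_1 = 8*1 + 0 = 8.
  i=2: a_2=5, p_2 = 5*17 + 2 = 87, q_2 = 5*8 + 1 = 41.
  i=3: a_3=6, p_3 = 6*87 + 17 = 539, q_3 = 6*41 + 8 = 254.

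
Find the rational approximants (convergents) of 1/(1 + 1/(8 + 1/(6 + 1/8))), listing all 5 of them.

0/1, 1/1, 8/9, 49/55, 400/449

Using the convergent recurrence p_i = a_i*p_{i-1} + p_{i-2}, q_i = a_i*q_{i-1} + q_{i-2} with p_{-2}=0, p_{-1}=1, q_{-2}=1, q_{-1}=0:
  i=0: a_0=0, p_0 = 0*1 + 0 = 0, q_0 = 0*0 + 1 = 1.
  i=1: a_1=1, p_1 = 1*0 + 1 = 1, q_1 = 1*1 + 0 = 1.
  i=2: a_2=8, p_2 = 8*1 + 0 = 8, q_2 = 8*1 + 1 = 9.
  i=3: a_3=6, p_3 = 6*8 + 1 = 49, q_3 = 6*9 + 1 = 55.
  i=4: a_4=8, p_4 = 8*49 + 8 = 400, q_4 = 8*55 + 9 = 449.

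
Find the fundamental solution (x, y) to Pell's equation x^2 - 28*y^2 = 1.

(x, y) = (127, 24)

First expand sqrt(28) as a continued fraction. With x_i = (sqrt(28) + m_i)/d_i and (m_0, d_0) = (0, 1): a_0 = floor(sqrt(28)) = 5, since 5^2 = 25 <= 28 < 36 = 6^2.
Iterate m_{i+1} = d_i*a_i - m_i, d_{i+1} = (28 - m_{i+1}^2)/d_i, a_{i+1} = floor((a_0 + m_{i+1})/d_{i+1}):
  m_1 = 1*5 - 0 = 5, d_1 = (28 - 5^2)/1 = 3/1 = 3, a_1 = floor((5 + 5)/3) = 3.
  m_2 = 3*3 - 5 = 4, d_2 = (28 - 4^2)/3 = 12/3 = 4, a_2 = floor((5 + 4)/4) = 2.
  m_3 = 4*2 - 4 = 4, d_3 = (28 - 4^2)/4 = 12/4 = 3, a_3 = floor((5 + 4)/3) = 3.
  m_4 = 3*3 - 4 = 5, d_4 = (28 - 5^2)/3 = 3/3 = 1, a_4 = floor((5 + 5)/1) = 10.
  m_5 = 1*10 - 5 = 5, d_5 = (28 - 5^2)/1 = 3/1 = 3: (m_5, d_5) = (m_1, d_1) = (5, 3), so from here the quotients repeat a_1, ..., a_4; the period length is 4.
So sqrt(28) = [5; (3, 2, 3, 10)] with period length k = 4.
k is even, so the fundamental solution of x^2 - 28y^2 = 1 is (p_{k-1}, q_{k-1}) = (p_3, q_3); compute convergents through index 3.
Convergents (p_i = a_i*p_{i-1} + p_{i-2}, q_i = a_i*q_{i-1} + q_{i-2} with p_{-2}=0, p_{-1}=1, q_{-2}=1, q_{-1}=0):
  i=0: a_0=5, p_0 = 5*1 + 0 = 5, q_0 = 5*0 + 1 = 1.
  i=1: a_1=3, p_1 = 3*5 + 1 = 16, q_1 = 3*1 + 0 = 3.
  i=2: a_2=2, p_2 = 2*16 + 5 = 37, q_2 = 2*3 + 1 = 7.
  i=3: a_3=3, p_3 = 3*37 + 16 = 127, q_3 = 3*7 + 3 = 24.
Check: 127^2 - 28*24^2 = 16129 - 16128 = 1, so (x, y) = (127, 24) solves the equation, and by the theorem it is the least positive solution.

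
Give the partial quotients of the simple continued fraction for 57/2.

[28; 2]

Run the Euclidean algorithm on 57 and 2; the successive quotients are the partial quotients a_0, a_1, ... (each step inverts the fractional part left over by the previous one):
  57 = 28*2 + 1, so a_0 = 28.
  2 = 2*1 + 0, so a_1 = 2.
The remainder reaches 0 after 2 divisions, so the expansion has 2 partial quotients, read off in order.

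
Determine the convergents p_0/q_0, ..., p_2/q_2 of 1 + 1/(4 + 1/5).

Using the convergent recurrence p_i = a_i*p_{i-1} + p_{i-2}, q_i = a_i*q_{i-1} + q_{i-2} with p_{-2}=0, p_{-1}=1, q_{-2}=1, q_{-1}=0:
  i=0: a_0=1, p_0 = 1*1 + 0 = 1, q_0 = 1*0 + 1 = 1.
  i=1: a_1=4, p_1 = 4*1 + 1 = 5, q_1 = 4*1 + 0 = 4.
  i=2: a_2=5, p_2 = 5*5 + 1 = 26, q_2 = 5*4 + 1 = 21.

1/1, 5/4, 26/21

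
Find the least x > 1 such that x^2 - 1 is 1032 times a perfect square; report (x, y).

(x, y) = (257, 8)

First expand sqrt(1032) as a continued fraction. With x_i = (sqrt(1032) + m_i)/d_i and (m_0, d_0) = (0, 1): a_0 = floor(sqrt(1032)) = 32, since 32^2 = 1024 <= 1032 < 1089 = 33^2.
Iterate m_{i+1} = d_i*a_i - m_i, d_{i+1} = (1032 - m_{i+1}^2)/d_i, a_{i+1} = floor((a_0 + m_{i+1})/d_{i+1}):
  m_1 = 1*32 - 0 = 32, d_1 = (1032 - 32^2)/1 = 8/1 = 8, a_1 = floor((32 + 32)/8) = 8.
  m_2 = 8*8 - 32 = 32, d_2 = (1032 - 32^2)/8 = 8/8 = 1, a_2 = floor((32 + 32)/1) = 64.
  m_3 = 1*64 - 32 = 32, d_3 = (1032 - 32^2)/1 = 8/1 = 8: (m_3, d_3) = (m_1, d_1) = (32, 8), so from here the quotients repeat a_1, a_2; the period length is 2.
So sqrt(1032) = [32; (8, 64)] with period length k = 2.
k is even, so the fundamental solution of x^2 - 1032y^2 = 1 is (p_{k-1}, q_{k-1}) = (p_1, q_1); compute convergents through index 1.
Convergents (p_i = a_i*p_{i-1} + p_{i-2}, q_i = a_i*q_{i-1} + q_{i-2} with p_{-2}=0, p_{-1}=1, q_{-2}=1, q_{-1}=0):
  i=0: a_0=32, p_0 = 32*1 + 0 = 32, q_0 = 32*0 + 1 = 1.
  i=1: a_1=8, p_1 = 8*32 + 1 = 257, q_1 = 8*1 + 0 = 8.
Check: 257^2 - 1032*8^2 = 66049 - 66048 = 1, so (x, y) = (257, 8) solves the equation, and by the theorem it is the least positive solution.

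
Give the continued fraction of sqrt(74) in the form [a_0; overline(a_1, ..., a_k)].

Write x_i = (sqrt(74) + m_i)/d_i with (m_0, d_0) = (0, 1). a_0 = floor(sqrt(74)) = 8, since 8^2 = 64 <= 74 < 81 = 9^2.
Iterate m_{i+1} = d_i*a_i - m_i, d_{i+1} = (74 - m_{i+1}^2)/d_i, a_{i+1} = floor((a_0 + m_{i+1})/d_{i+1}):
  m_1 = 1*8 - 0 = 8, d_1 = (74 - 8^2)/1 = 10/1 = 10, a_1 = floor((8 + 8)/10) = 1.
  m_2 = 10*1 - 8 = 2, d_2 = (74 - 2^2)/10 = 70/10 = 7, a_2 = floor((8 + 2)/7) = 1.
  m_3 = 7*1 - 2 = 5, d_3 = (74 - 5^2)/7 = 49/7 = 7, a_3 = floor((8 + 5)/7) = 1.
  m_4 = 7*1 - 5 = 2, d_4 = (74 - 2^2)/7 = 70/7 = 10, a_4 = floor((8 + 2)/10) = 1.
  m_5 = 10*1 - 2 = 8, d_5 = (74 - 8^2)/10 = 10/10 = 1, a_5 = floor((8 + 8)/1) = 16.
  m_6 = 1*16 - 8 = 8, d_6 = (74 - 8^2)/1 = 10/1 = 10: (m_6, d_6) = (m_1, d_1) = (8, 10), so from here the quotients repeat a_1, ..., a_5; the period length is 5.
Hence the expansion of sqrt(74) is a_0 = 8 followed by the repeating block 1, 1, 1, 1, 16 (period 5).

[8; overline(1, 1, 1, 1, 16)]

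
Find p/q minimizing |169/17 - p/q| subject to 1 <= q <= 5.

Expand x = 169/17 as a continued fraction with the Euclidean algorithm:
  169 = 9*17 + 16, so a_0 = 9.
  17 = 1*16 + 1, so a_1 = 1.
  16 = 16*1 + 0, so a_2 = 16.
so x = [9; 1, 16].
Convergents (p_i = a_i*p_{i-1} + p_{i-2}, q_i = a_i*q_{i-1} + q_{i-2} with p_{-2}=0, p_{-1}=1, q_{-2}=1, q_{-1}=0), until the denominator exceeds 5:
  i=0: a_0=9, p_0 = 9*1 + 0 = 9, q_0 = 9*0 + 1 = 1.
  i=1: a_1=1, p_1 = 1*9 + 1 = 10, q_1 = 1*1 + 0 = 1.
  i=2: a_2=16, p_2 = 16*10 + 9 = 169, q_2 = 16*1 + 1 = 17.
q_2 = 17 > 5, so the last convergent with denominator <= 5 is p_1/q_1 = 10/1.
The closest fraction with denominator <= 5 is either p_1/q_1 or the intermediate fraction (k*p_1 + p_0)/(k*q_1 + q_0) with the largest k >= 1 whose denominator stays <= 5; these approach x as k grows, and every other convergent or intermediate fraction in range is farther away.
Largest k: floor((5 - q_0)/q_1) = floor((5 - 1)/1) = 4.
That gives (4*10 + 9)/(4*1 + 1) = 49/5.
Compare the errors: |x - 10/1| = |169*1 - 10*17|/(17*1) = 1/17, and |x - 49/5| = |169*5 - 49*17|/(17*5) = 12/85.
Cross-multiplying, 1*85 = 85 < 204 = 12*17, so 1/17 is smaller: the convergent 10/1 is closer to x than 49/5.

10/1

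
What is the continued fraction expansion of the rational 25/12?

[2; 12]

Run the Euclidean algorithm on 25 and 12; the successive quotients are the partial quotients a_0, a_1, ... (each step inverts the fractional part left over by the previous one):
  25 = 2*12 + 1, so a_0 = 2.
  12 = 12*1 + 0, so a_1 = 12.
The remainder reaches 0 after 2 divisions, so the expansion has 2 partial quotients, read off in order.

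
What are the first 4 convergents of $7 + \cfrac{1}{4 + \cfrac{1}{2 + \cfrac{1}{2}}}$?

7/1, 29/4, 65/9, 159/22

Using the convergent recurrence p_i = a_i*p_{i-1} + p_{i-2}, q_i = a_i*q_{i-1} + q_{i-2} with p_{-2}=0, p_{-1}=1, q_{-2}=1, q_{-1}=0:
  i=0: a_0=7, p_0 = 7*1 + 0 = 7, q_0 = 7*0 + 1 = 1.
  i=1: a_1=4, p_1 = 4*7 + 1 = 29, q_1 = 4*1 + 0 = 4.
  i=2: a_2=2, p_2 = 2*29 + 7 = 65, q_2 = 2*4 + 1 = 9.
  i=3: a_3=2, p_3 = 2*65 + 29 = 159, q_3 = 2*9 + 4 = 22.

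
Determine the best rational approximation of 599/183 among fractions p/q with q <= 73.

Expand x = 599/183 as a continued fraction with the Euclidean algorithm:
  599 = 3*183 + 50, so a_0 = 3.
  183 = 3*50 + 33, so a_1 = 3.
  50 = 1*33 + 17, so a_2 = 1.
  33 = 1*17 + 16, so a_3 = 1.
  17 = 1*16 + 1, so a_4 = 1.
  16 = 16*1 + 0, so a_5 = 16.
so x = [3; 3, 1, 1, 1, 16].
Convergents (p_i = a_i*p_{i-1} + p_{i-2}, q_i = a_i*q_{i-1} + q_{i-2} with p_{-2}=0, p_{-1}=1, q_{-2}=1, q_{-1}=0), until the denominator exceeds 73:
  i=0: a_0=3, p_0 = 3*1 + 0 = 3, q_0 = 3*0 + 1 = 1.
  i=1: a_1=3, p_1 = 3*3 + 1 = 10, q_1 = 3*1 + 0 = 3.
  i=2: a_2=1, p_2 = 1*10 + 3 = 13, q_2 = 1*3 + 1 = 4.
  i=3: a_3=1, p_3 = 1*13 + 10 = 23, q_3 = 1*4 + 3 = 7.
  i=4: a_4=1, p_4 = 1*23 + 13 = 36, q_4 = 1*7 + 4 = 11.
  i=5: a_5=16, p_5 = 16*36 + 23 = 599, q_5 = 16*11 + 7 = 183.
q_5 = 183 > 73, so the last convergent with denominator <= 73 is p_4/q_4 = 36/11.
The closest fraction with denominator <= 73 is either p_4/q_4 or the intermediate fraction (k*p_4 + p_3)/(k*q_4 + q_3) with the largest k >= 1 whose denominator stays <= 73; these approach x as k grows, and every other convergent or intermediate fraction in range is farther away.
Largest k: floor((73 - q_3)/q_4) = floor((73 - 7)/11) = 6.
That gives (6*36 + 23)/(6*11 + 7) = 239/73.
Compare the errors: |x - 36/11| = |599*11 - 36*183|/(183*11) = 1/2013, and |x - 239/73| = |599*73 - 239*183|/(183*73) = 10/13359.
Cross-multiplying, 1*13359 = 13359 < 20130 = 10*2013, so 1/2013 is smaller: the convergent 36/11 is closer to x than 239/73.

36/11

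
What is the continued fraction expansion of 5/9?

[0; 1, 1, 4]

Run the Euclidean algorithm on 5 and 9; the successive quotients are the partial quotients a_0, a_1, ... (each step inverts the fractional part left over by the previous one):
  5 = 0*9 + 5, so a_0 = 0.
  9 = 1*5 + 4, so a_1 = 1.
  5 = 1*4 + 1, so a_2 = 1.
  4 = 4*1 + 0, so a_3 = 4.
The remainder reaches 0 after 4 divisions, so the expansion has 4 partial quotients, read off in order.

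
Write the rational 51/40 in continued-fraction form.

Run the Euclidean algorithm on 51 and 40; the successive quotients are the partial quotients a_0, a_1, ... (each step inverts the fractional part left over by the previous one):
  51 = 1*40 + 11, so a_0 = 1.
  40 = 3*11 + 7, so a_1 = 3.
  11 = 1*7 + 4, so a_2 = 1.
  7 = 1*4 + 3, so a_3 = 1.
  4 = 1*3 + 1, so a_4 = 1.
  3 = 3*1 + 0, so a_5 = 3.
The remainder reaches 0 after 6 divisions, so the expansion has 6 partial quotients, read off in order.

[1; 3, 1, 1, 1, 3]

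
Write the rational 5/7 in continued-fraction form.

Run the Euclidean algorithm on 5 and 7; the successive quotients are the partial quotients a_0, a_1, ... (each step inverts the fractional part left over by the previous one):
  5 = 0*7 + 5, so a_0 = 0.
  7 = 1*5 + 2, so a_1 = 1.
  5 = 2*2 + 1, so a_2 = 2.
  2 = 2*1 + 0, so a_3 = 2.
The remainder reaches 0 after 4 divisions, so the expansion has 4 partial quotients, read off in order.

[0; 1, 2, 2]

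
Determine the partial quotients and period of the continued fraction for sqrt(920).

[30; (3, 60)]

Write x_i = (sqrt(920) + m_i)/d_i with (m_0, d_0) = (0, 1). a_0 = floor(sqrt(920)) = 30, since 30^2 = 900 <= 920 < 961 = 31^2.
Iterate m_{i+1} = d_i*a_i - m_i, d_{i+1} = (920 - m_{i+1}^2)/d_i, a_{i+1} = floor((a_0 + m_{i+1})/d_{i+1}):
  m_1 = 1*30 - 0 = 30, d_1 = (920 - 30^2)/1 = 20/1 = 20, a_1 = floor((30 + 30)/20) = 3.
  m_2 = 20*3 - 30 = 30, d_2 = (920 - 30^2)/20 = 20/20 = 1, a_2 = floor((30 + 30)/1) = 60.
  m_3 = 1*60 - 30 = 30, d_3 = (920 - 30^2)/1 = 20/1 = 20: (m_3, d_3) = (m_1, d_1) = (30, 20), so from here the quotients repeat a_1, a_2; the period length is 2.
Hence the expansion of sqrt(920) is a_0 = 30 followed by the repeating block 3, 60 (period 2).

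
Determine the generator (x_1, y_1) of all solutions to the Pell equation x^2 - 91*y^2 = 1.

First expand sqrt(91) as a continued fraction. With x_i = (sqrt(91) + m_i)/d_i and (m_0, d_0) = (0, 1): a_0 = floor(sqrt(91)) = 9, since 9^2 = 81 <= 91 < 100 = 10^2.
Iterate m_{i+1} = d_i*a_i - m_i, d_{i+1} = (91 - m_{i+1}^2)/d_i, a_{i+1} = floor((a_0 + m_{i+1})/d_{i+1}):
  m_1 = 1*9 - 0 = 9, d_1 = (91 - 9^2)/1 = 10/1 = 10, a_1 = floor((9 + 9)/10) = 1.
  m_2 = 10*1 - 9 = 1, d_2 = (91 - 1^2)/10 = 90/10 = 9, a_2 = floor((9 + 1)/9) = 1.
  m_3 = 9*1 - 1 = 8, d_3 = (91 - 8^2)/9 = 27/9 = 3, a_3 = floor((9 + 8)/3) = 5.
  m_4 = 3*5 - 8 = 7, d_4 = (91 - 7^2)/3 = 42/3 = 14, a_4 = floor((9 + 7)/14) = 1.
  m_5 = 14*1 - 7 = 7, d_5 = (91 - 7^2)/14 = 42/14 = 3, a_5 = floor((9 + 7)/3) = 5.
  m_6 = 3*5 - 7 = 8, d_6 = (91 - 8^2)/3 = 27/3 = 9, a_6 = floor((9 + 8)/9) = 1.
  m_7 = 9*1 - 8 = 1, d_7 = (91 - 1^2)/9 = 90/9 = 10, a_7 = floor((9 + 1)/10) = 1.
  m_8 = 10*1 - 1 = 9, d_8 = (91 - 9^2)/10 = 10/10 = 1, a_8 = floor((9 + 9)/1) = 18.
  m_9 = 1*18 - 9 = 9, d_9 = (91 - 9^2)/1 = 10/1 = 10: (m_9, d_9) = (m_1, d_1) = (9, 10), so from here the quotients repeat a_1, ..., a_8; the period length is 8.
So sqrt(91) = [9; (1, 1, 5, 1, 5, 1, 1, 18)] with period length k = 8.
k is even, so the fundamental solution of x^2 - 91y^2 = 1 is (p_{k-1}, q_{k-1}) = (p_7, q_7); compute convergents through index 7.
Convergents (p_i = a_i*p_{i-1} + p_{i-2}, q_i = a_i*q_{i-1} + q_{i-2} with p_{-2}=0, p_{-1}=1, q_{-2}=1, q_{-1}=0):
  i=0: a_0=9, p_0 = 9*1 + 0 = 9, q_0 = 9*0 + 1 = 1.
  i=1: a_1=1, p_1 = 1*9 + 1 = 10, q_1 = 1*1 + 0 = 1.
  i=2: a_2=1, p_2 = 1*10 + 9 = 19, q_2 = 1*1 + 1 = 2.
  i=3: a_3=5, p_3 = 5*19 + 10 = 105, q_3 = 5*2 + 1 = 11.
  i=4: a_4=1, p_4 = 1*105 + 19 = 124, q_4 = 1*11 + 2 = 13.
  i=5: a_5=5, p_5 = 5*124 + 105 = 725, q_5 = 5*13 + 11 = 76.
  i=6: a_6=1, p_6 = 1*725 + 124 = 849, q_6 = 1*76 + 13 = 89.
  i=7: a_7=1, p_7 = 1*849 + 725 = 1574, q_7 = 1*89 + 76 = 165.
Check: 1574^2 - 91*165^2 = 2477476 - 2477475 = 1, so (x, y) = (1574, 165) solves the equation, and by the theorem it is the least positive solution.

(x, y) = (1574, 165)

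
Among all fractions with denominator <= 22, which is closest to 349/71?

Expand x = 349/71 as a continued fraction with the Euclidean algorithm:
  349 = 4*71 + 65, so a_0 = 4.
  71 = 1*65 + 6, so a_1 = 1.
  65 = 10*6 + 5, so a_2 = 10.
  6 = 1*5 + 1, so a_3 = 1.
  5 = 5*1 + 0, so a_4 = 5.
so x = [4; 1, 10, 1, 5].
Convergents (p_i = a_i*p_{i-1} + p_{i-2}, q_i = a_i*q_{i-1} + q_{i-2} with p_{-2}=0, p_{-1}=1, q_{-2}=1, q_{-1}=0), until the denominator exceeds 22:
  i=0: a_0=4, p_0 = 4*1 + 0 = 4, q_0 = 4*0 + 1 = 1.
  i=1: a_1=1, p_1 = 1*4 + 1 = 5, q_1 = 1*1 + 0 = 1.
  i=2: a_2=10, p_2 = 10*5 + 4 = 54, q_2 = 10*1 + 1 = 11.
  i=3: a_3=1, p_3 = 1*54 + 5 = 59, q_3 = 1*11 + 1 = 12.
  i=4: a_4=5, p_4 = 5*59 + 54 = 349, q_4 = 5*12 + 11 = 71.
q_4 = 71 > 22, so the last convergent with denominator <= 22 is p_3/q_3 = 59/12.
The closest fraction with denominator <= 22 is either p_3/q_3 or the intermediate fraction (k*p_3 + p_2)/(k*q_3 + q_2) with the largest k >= 1 whose denominator stays <= 22; these approach x as k grows, and every other convergent or intermediate fraction in range is farther away.
Largest k: floor((22 - q_2)/q_3) = floor((22 - 11)/12) = 0.
Since k = 0, no intermediate fraction beyond p_3/q_3 has denominator <= 22, so the convergent 59/12 is the closest (its error is |349*12 - 59*71|/(71*12) = 1/852).

59/12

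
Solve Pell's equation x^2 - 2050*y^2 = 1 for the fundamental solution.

(x, y) = (17322499, 382590)

First expand sqrt(2050) as a continued fraction. With x_i = (sqrt(2050) + m_i)/d_i and (m_0, d_0) = (0, 1): a_0 = floor(sqrt(2050)) = 45, since 45^2 = 2025 <= 2050 < 2116 = 46^2.
Iterate m_{i+1} = d_i*a_i - m_i, d_{i+1} = (2050 - m_{i+1}^2)/d_i, a_{i+1} = floor((a_0 + m_{i+1})/d_{i+1}):
  m_1 = 1*45 - 0 = 45, d_1 = (2050 - 45^2)/1 = 25/1 = 25, a_1 = floor((45 + 45)/25) = 3.
  m_2 = 25*3 - 45 = 30, d_2 = (2050 - 30^2)/25 = 1150/25 = 46, a_2 = floor((45 + 30)/46) = 1.
  m_3 = 46*1 - 30 = 16, d_3 = (2050 - 16^2)/46 = 1794/46 = 39, a_3 = floor((45 + 16)/39) = 1.
  m_4 = 39*1 - 16 = 23, d_4 = (2050 - 23^2)/39 = 1521/39 = 39, a_4 = floor((45 + 23)/39) = 1.
  m_5 = 39*1 - 23 = 16, d_5 = (2050 - 16^2)/39 = 1794/39 = 46, a_5 = floor((45 + 16)/46) = 1.
  m_6 = 46*1 - 16 = 30, d_6 = (2050 - 30^2)/46 = 1150/46 = 25, a_6 = floor((45 + 30)/25) = 3.
  m_7 = 25*3 - 30 = 45, d_7 = (2050 - 45^2)/25 = 25/25 = 1, a_7 = floor((45 + 45)/1) = 90.
  m_8 = 1*90 - 45 = 45, d_8 = (2050 - 45^2)/1 = 25/1 = 25: (m_8, d_8) = (m_1, d_1) = (45, 25), so from here the quotients repeat a_1, ..., a_7; the period length is 7.
So sqrt(2050) = [45; (3, 1, 1, 1, 1, 3, 90)] with period length k = 7.
k is odd, so (p_{k-1}, q_{k-1}) only solves x^2 - 2050y^2 = -1 and the fundamental solution of x^2 - 2050y^2 = 1 is (p_{2k-1}, q_{2k-1}) = (p_13, q_13); compute convergents through index 13, running through the period twice.
Convergents (p_i = a_i*p_{i-1} + p_{i-2}, q_i = a_i*q_{i-1} + q_{i-2} with p_{-2}=0, p_{-1}=1, q_{-2}=1, q_{-1}=0):
  i=0: a_0=45, p_0 = 45*1 + 0 = 45, q_0 = 45*0 + 1 = 1.
  i=1: a_1=3, p_1 = 3*45 + 1 = 136, q_1 = 3*1 + 0 = 3.
  i=2: a_2=1, p_2 = 1*136 + 45 = 181, q_2 = 1*3 + 1 = 4.
  i=3: a_3=1, p_3 = 1*181 + 136 = 317, q_3 = 1*4 + 3 = 7.
  i=4: a_4=1, p_4 = 1*317 + 181 = 498, q_4 = 1*7 + 4 = 11.
  i=5: a_5=1, p_5 = 1*498 + 317 = 815, q_5 = 1*11 + 7 = 18.
  i=6: a_6=3, p_6 = 3*815 + 498 = 2943, q_6 = 3*18 + 11 = 65.
  i=7: a_7=90, p_7 = 90*2943 + 815 = 265685, q_7 = 90*65 + 18 = 5868.
  i=8: a_8=3, p_8 = 3*265685 + 2943 = 799998, q_8 = 3*5868 + 65 = 17669.
  i=9: a_9=1, p_9 = 1*799998 + 265685 = 1065683, q_9 = 1*17669 + 5868 = 23537.
  i=10: a_10=1, p_10 = 1*1065683 + 799998 = 1865681, q_10 = 1*23537 + 17669 = 41206.
  i=11: a_11=1, p_11 = 1*1865681 + 1065683 = 2931364, q_11 = 1*41206 + 23537 = 64743.
  i=12: a_12=1, p_12 = 1*2931364 + 1865681 = 4797045, q_12 = 1*64743 + 41206 = 105949.
  i=13: a_13=3, p_13 = 3*4797045 + 2931364 = 17322499, q_13 = 3*105949 + 64743 = 382590.
Indeed p_6^2 - 2050*q_6^2 = 8661249 - 8661250 = -1, not +1.
Check: 17322499^2 - 2050*382590^2 = 300068971605001 - 300068971605000 = 1, so (x, y) = (17322499, 382590) solves the equation, and by the theorem it is the least positive solution.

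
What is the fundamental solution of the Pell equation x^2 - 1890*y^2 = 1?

(x, y) = (97469, 2242)

First expand sqrt(1890) as a continued fraction. With x_i = (sqrt(1890) + m_i)/d_i and (m_0, d_0) = (0, 1): a_0 = floor(sqrt(1890)) = 43, since 43^2 = 1849 <= 1890 < 1936 = 44^2.
Iterate m_{i+1} = d_i*a_i - m_i, d_{i+1} = (1890 - m_{i+1}^2)/d_i, a_{i+1} = floor((a_0 + m_{i+1})/d_{i+1}):
  m_1 = 1*43 - 0 = 43, d_1 = (1890 - 43^2)/1 = 41/1 = 41, a_1 = floor((43 + 43)/41) = 2.
  m_2 = 41*2 - 43 = 39, d_2 = (1890 - 39^2)/41 = 369/41 = 9, a_2 = floor((43 + 39)/9) = 9.
  m_3 = 9*9 - 39 = 42, d_3 = (1890 - 42^2)/9 = 126/9 = 14, a_3 = floor((43 + 42)/14) = 6.
  m_4 = 14*6 - 42 = 42, d_4 = (1890 - 42^2)/14 = 126/14 = 9, a_4 = floor((43 + 42)/9) = 9.
  m_5 = 9*9 - 42 = 39, d_5 = (1890 - 39^2)/9 = 369/9 = 41, a_5 = floor((43 + 39)/41) = 2.
  m_6 = 41*2 - 39 = 43, d_6 = (1890 - 43^2)/41 = 41/41 = 1, a_6 = floor((43 + 43)/1) = 86.
  m_7 = 1*86 - 43 = 43, d_7 = (1890 - 43^2)/1 = 41/1 = 41: (m_7, d_7) = (m_1, d_1) = (43, 41), so from here the quotients repeat a_1, ..., a_6; the period length is 6.
So sqrt(1890) = [43; (2, 9, 6, 9, 2, 86)] with period length k = 6.
k is even, so the fundamental solution of x^2 - 1890y^2 = 1 is (p_{k-1}, q_{k-1}) = (p_5, q_5); compute convergents through index 5.
Convergents (p_i = a_i*p_{i-1} + p_{i-2}, q_i = a_i*q_{i-1} + q_{i-2} with p_{-2}=0, p_{-1}=1, q_{-2}=1, q_{-1}=0):
  i=0: a_0=43, p_0 = 43*1 + 0 = 43, q_0 = 43*0 + 1 = 1.
  i=1: a_1=2, p_1 = 2*43 + 1 = 87, q_1 = 2*1 + 0 = 2.
  i=2: a_2=9, p_2 = 9*87 + 43 = 826, q_2 = 9*2 + 1 = 19.
  i=3: a_3=6, p_3 = 6*826 + 87 = 5043, q_3 = 6*19 + 2 = 116.
  i=4: a_4=9, p_4 = 9*5043 + 826 = 46213, q_4 = 9*116 + 19 = 1063.
  i=5: a_5=2, p_5 = 2*46213 + 5043 = 97469, q_5 = 2*1063 + 116 = 2242.
Check: 97469^2 - 1890*2242^2 = 9500205961 - 9500205960 = 1, so (x, y) = (97469, 2242) solves the equation, and by the theorem it is the least positive solution.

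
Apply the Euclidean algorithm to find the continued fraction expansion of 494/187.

[2; 1, 1, 1, 3, 1, 3, 1, 2]

Run the Euclidean algorithm on 494 and 187; the successive quotients are the partial quotients a_0, a_1, ... (each step inverts the fractional part left over by the previous one):
  494 = 2*187 + 120, so a_0 = 2.
  187 = 1*120 + 67, so a_1 = 1.
  120 = 1*67 + 53, so a_2 = 1.
  67 = 1*53 + 14, so a_3 = 1.
  53 = 3*14 + 11, so a_4 = 3.
  14 = 1*11 + 3, so a_5 = 1.
  11 = 3*3 + 2, so a_6 = 3.
  3 = 1*2 + 1, so a_7 = 1.
  2 = 2*1 + 0, so a_8 = 2.
The remainder reaches 0 after 9 divisions, so the expansion has 9 partial quotients, read off in order.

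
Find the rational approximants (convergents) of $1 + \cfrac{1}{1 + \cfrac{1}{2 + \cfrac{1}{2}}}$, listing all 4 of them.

Using the convergent recurrence p_i = a_i*p_{i-1} + p_{i-2}, q_i = a_i*q_{i-1} + q_{i-2} with p_{-2}=0, p_{-1}=1, q_{-2}=1, q_{-1}=0:
  i=0: a_0=1, p_0 = 1*1 + 0 = 1, q_0 = 1*0 + 1 = 1.
  i=1: a_1=1, p_1 = 1*1 + 1 = 2, q_1 = 1*1 + 0 = 1.
  i=2: a_2=2, p_2 = 2*2 + 1 = 5, q_2 = 2*1 + 1 = 3.
  i=3: a_3=2, p_3 = 2*5 + 2 = 12, q_3 = 2*3 + 1 = 7.

1/1, 2/1, 5/3, 12/7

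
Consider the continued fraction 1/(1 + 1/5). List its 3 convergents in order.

Using the convergent recurrence p_i = a_i*p_{i-1} + p_{i-2}, q_i = a_i*q_{i-1} + q_{i-2} with p_{-2}=0, p_{-1}=1, q_{-2}=1, q_{-1}=0:
  i=0: a_0=0, p_0 = 0*1 + 0 = 0, q_0 = 0*0 + 1 = 1.
  i=1: a_1=1, p_1 = 1*0 + 1 = 1, q_1 = 1*1 + 0 = 1.
  i=2: a_2=5, p_2 = 5*1 + 0 = 5, q_2 = 5*1 + 1 = 6.

0/1, 1/1, 5/6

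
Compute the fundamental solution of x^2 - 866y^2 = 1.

First expand sqrt(866) as a continued fraction. With x_i = (sqrt(866) + m_i)/d_i and (m_0, d_0) = (0, 1): a_0 = floor(sqrt(866)) = 29, since 29^2 = 841 <= 866 < 900 = 30^2.
Iterate m_{i+1} = d_i*a_i - m_i, d_{i+1} = (866 - m_{i+1}^2)/d_i, a_{i+1} = floor((a_0 + m_{i+1})/d_{i+1}):
  m_1 = 1*29 - 0 = 29, d_1 = (866 - 29^2)/1 = 25/1 = 25, a_1 = floor((29 + 29)/25) = 2.
  m_2 = 25*2 - 29 = 21, d_2 = (866 - 21^2)/25 = 425/25 = 17, a_2 = floor((29 + 21)/17) = 2.
  m_3 = 17*2 - 21 = 13, d_3 = (866 - 13^2)/17 = 697/17 = 41, a_3 = floor((29 + 13)/41) = 1.
  m_4 = 41*1 - 13 = 28, d_4 = (866 - 28^2)/41 = 82/41 = 2, a_4 = floor((29 + 28)/2) = 28.
  m_5 = 2*28 - 28 = 28, d_5 = (866 - 28^2)/2 = 82/2 = 41, a_5 = floor((29 + 28)/41) = 1.
  m_6 = 41*1 - 28 = 13, d_6 = (866 - 13^2)/41 = 697/41 = 17, a_6 = floor((29 + 13)/17) = 2.
  m_7 = 17*2 - 13 = 21, d_7 = (866 - 21^2)/17 = 425/17 = 25, a_7 = floor((29 + 21)/25) = 2.
  m_8 = 25*2 - 21 = 29, d_8 = (866 - 29^2)/25 = 25/25 = 1, a_8 = floor((29 + 29)/1) = 58.
  m_9 = 1*58 - 29 = 29, d_9 = (866 - 29^2)/1 = 25/1 = 25: (m_9, d_9) = (m_1, d_1) = (29, 25), so from here the quotients repeat a_1, ..., a_8; the period length is 8.
So sqrt(866) = [29; (2, 2, 1, 28, 1, 2, 2, 58)] with period length k = 8.
k is even, so the fundamental solution of x^2 - 866y^2 = 1 is (p_{k-1}, q_{k-1}) = (p_7, q_7); compute convergents through index 7.
Convergents (p_i = a_i*p_{i-1} + p_{i-2}, q_i = a_i*q_{i-1} + q_{i-2} with p_{-2}=0, p_{-1}=1, q_{-2}=1, q_{-1}=0):
  i=0: a_0=29, p_0 = 29*1 + 0 = 29, q_0 = 29*0 + 1 = 1.
  i=1: a_1=2, p_1 = 2*29 + 1 = 59, q_1 = 2*1 + 0 = 2.
  i=2: a_2=2, p_2 = 2*59 + 29 = 147, q_2 = 2*2 + 1 = 5.
  i=3: a_3=1, p_3 = 1*147 + 59 = 206, q_3 = 1*5 + 2 = 7.
  i=4: a_4=28, p_4 = 28*206 + 147 = 5915, q_4 = 28*7 + 5 = 201.
  i=5: a_5=1, p_5 = 1*5915 + 206 = 6121, q_5 = 1*201 + 7 = 208.
  i=6: a_6=2, p_6 = 2*6121 + 5915 = 18157, q_6 = 2*208 + 201 = 617.
  i=7: a_7=2, p_7 = 2*18157 + 6121 = 42435, q_7 = 2*617 + 208 = 1442.
Check: 42435^2 - 866*1442^2 = 1800729225 - 1800729224 = 1, so (x, y) = (42435, 1442) solves the equation, and by the theorem it is the least positive solution.

(x, y) = (42435, 1442)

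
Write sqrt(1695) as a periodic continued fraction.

[41; (5, 1, 6, 1, 1, 1, 6, 1, 5, 82)]

Write x_i = (sqrt(1695) + m_i)/d_i with (m_0, d_0) = (0, 1). a_0 = floor(sqrt(1695)) = 41, since 41^2 = 1681 <= 1695 < 1764 = 42^2.
Iterate m_{i+1} = d_i*a_i - m_i, d_{i+1} = (1695 - m_{i+1}^2)/d_i, a_{i+1} = floor((a_0 + m_{i+1})/d_{i+1}):
  m_1 = 1*41 - 0 = 41, d_1 = (1695 - 41^2)/1 = 14/1 = 14, a_1 = floor((41 + 41)/14) = 5.
  m_2 = 14*5 - 41 = 29, d_2 = (1695 - 29^2)/14 = 854/14 = 61, a_2 = floor((41 + 29)/61) = 1.
  m_3 = 61*1 - 29 = 32, d_3 = (1695 - 32^2)/61 = 671/61 = 11, a_3 = floor((41 + 32)/11) = 6.
  m_4 = 11*6 - 32 = 34, d_4 = (1695 - 34^2)/11 = 539/11 = 49, a_4 = floor((41 + 34)/49) = 1.
  m_5 = 49*1 - 34 = 15, d_5 = (1695 - 15^2)/49 = 1470/49 = 30, a_5 = floor((41 + 15)/30) = 1.
  m_6 = 30*1 - 15 = 15, d_6 = (1695 - 15^2)/30 = 1470/30 = 49, a_6 = floor((41 + 15)/49) = 1.
  m_7 = 49*1 - 15 = 34, d_7 = (1695 - 34^2)/49 = 539/49 = 11, a_7 = floor((41 + 34)/11) = 6.
  m_8 = 11*6 - 34 = 32, d_8 = (1695 - 32^2)/11 = 671/11 = 61, a_8 = floor((41 + 32)/61) = 1.
  m_9 = 61*1 - 32 = 29, d_9 = (1695 - 29^2)/61 = 854/61 = 14, a_9 = floor((41 + 29)/14) = 5.
  m_10 = 14*5 - 29 = 41, d_10 = (1695 - 41^2)/14 = 14/14 = 1, a_10 = floor((41 + 41)/1) = 82.
  m_11 = 1*82 - 41 = 41, d_11 = (1695 - 41^2)/1 = 14/1 = 14: (m_11, d_11) = (m_1, d_1) = (41, 14), so from here the quotients repeat a_1, ..., a_10; the period length is 10.
Hence the expansion of sqrt(1695) is a_0 = 41 followed by the repeating block 5, 1, 6, 1, 1, 1, 6, 1, 5, 82 (period 10).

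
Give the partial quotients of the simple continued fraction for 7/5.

Run the Euclidean algorithm on 7 and 5; the successive quotients are the partial quotients a_0, a_1, ... (each step inverts the fractional part left over by the previous one):
  7 = 1*5 + 2, so a_0 = 1.
  5 = 2*2 + 1, so a_1 = 2.
  2 = 2*1 + 0, so a_2 = 2.
The remainder reaches 0 after 3 divisions, so the expansion has 3 partial quotients, read off in order.

[1; 2, 2]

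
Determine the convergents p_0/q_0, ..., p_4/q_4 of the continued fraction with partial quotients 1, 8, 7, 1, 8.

1/1, 9/8, 64/57, 73/65, 648/577

Using the convergent recurrence p_i = a_i*p_{i-1} + p_{i-2}, q_i = a_i*q_{i-1} + q_{i-2} with p_{-2}=0, p_{-1}=1, q_{-2}=1, q_{-1}=0:
  i=0: a_0=1, p_0 = 1*1 + 0 = 1, q_0 = 1*0 + 1 = 1.
  i=1: a_1=8, p_1 = 8*1 + 1 = 9, q_1 = 8*1 + 0 = 8.
  i=2: a_2=7, p_2 = 7*9 + 1 = 64, q_2 = 7*8 + 1 = 57.
  i=3: a_3=1, p_3 = 1*64 + 9 = 73, q_3 = 1*57 + 8 = 65.
  i=4: a_4=8, p_4 = 8*73 + 64 = 648, q_4 = 8*65 + 57 = 577.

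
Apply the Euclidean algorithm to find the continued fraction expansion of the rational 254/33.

Run the Euclidean algorithm on 254 and 33; the successive quotients are the partial quotients a_0, a_1, ... (each step inverts the fractional part left over by the previous one):
  254 = 7*33 + 23, so a_0 = 7.
  33 = 1*23 + 10, so a_1 = 1.
  23 = 2*10 + 3, so a_2 = 2.
  10 = 3*3 + 1, so a_3 = 3.
  3 = 3*1 + 0, so a_4 = 3.
The remainder reaches 0 after 5 divisions, so the expansion has 5 partial quotients, read off in order.

[7; 1, 2, 3, 3]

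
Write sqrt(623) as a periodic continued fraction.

[24; (1, 23, 1, 48)]

Write x_i = (sqrt(623) + m_i)/d_i with (m_0, d_0) = (0, 1). a_0 = floor(sqrt(623)) = 24, since 24^2 = 576 <= 623 < 625 = 25^2.
Iterate m_{i+1} = d_i*a_i - m_i, d_{i+1} = (623 - m_{i+1}^2)/d_i, a_{i+1} = floor((a_0 + m_{i+1})/d_{i+1}):
  m_1 = 1*24 - 0 = 24, d_1 = (623 - 24^2)/1 = 47/1 = 47, a_1 = floor((24 + 24)/47) = 1.
  m_2 = 47*1 - 24 = 23, d_2 = (623 - 23^2)/47 = 94/47 = 2, a_2 = floor((24 + 23)/2) = 23.
  m_3 = 2*23 - 23 = 23, d_3 = (623 - 23^2)/2 = 94/2 = 47, a_3 = floor((24 + 23)/47) = 1.
  m_4 = 47*1 - 23 = 24, d_4 = (623 - 24^2)/47 = 47/47 = 1, a_4 = floor((24 + 24)/1) = 48.
  m_5 = 1*48 - 24 = 24, d_5 = (623 - 24^2)/1 = 47/1 = 47: (m_5, d_5) = (m_1, d_1) = (24, 47), so from here the quotients repeat a_1, ..., a_4; the period length is 4.
Hence the expansion of sqrt(623) is a_0 = 24 followed by the repeating block 1, 23, 1, 48 (period 4).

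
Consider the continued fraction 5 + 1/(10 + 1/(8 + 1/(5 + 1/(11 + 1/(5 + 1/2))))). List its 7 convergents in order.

5/1, 51/10, 413/81, 2116/415, 23689/4646, 120561/23645, 264811/51936

Using the convergent recurrence p_i = a_i*p_{i-1} + p_{i-2}, q_i = a_i*q_{i-1} + q_{i-2} with p_{-2}=0, p_{-1}=1, q_{-2}=1, q_{-1}=0:
  i=0: a_0=5, p_0 = 5*1 + 0 = 5, q_0 = 5*0 + 1 = 1.
  i=1: a_1=10, p_1 = 10*5 + 1 = 51, q_1 = 10*1 + 0 = 10.
  i=2: a_2=8, p_2 = 8*51 + 5 = 413, q_2 = 8*10 + 1 = 81.
  i=3: a_3=5, p_3 = 5*413 + 51 = 2116, q_3 = 5*81 + 10 = 415.
  i=4: a_4=11, p_4 = 11*2116 + 413 = 23689, q_4 = 11*415 + 81 = 4646.
  i=5: a_5=5, p_5 = 5*23689 + 2116 = 120561, q_5 = 5*4646 + 415 = 23645.
  i=6: a_6=2, p_6 = 2*120561 + 23689 = 264811, q_6 = 2*23645 + 4646 = 51936.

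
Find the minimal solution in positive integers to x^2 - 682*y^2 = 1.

First expand sqrt(682) as a continued fraction. With x_i = (sqrt(682) + m_i)/d_i and (m_0, d_0) = (0, 1): a_0 = floor(sqrt(682)) = 26, since 26^2 = 676 <= 682 < 729 = 27^2.
Iterate m_{i+1} = d_i*a_i - m_i, d_{i+1} = (682 - m_{i+1}^2)/d_i, a_{i+1} = floor((a_0 + m_{i+1})/d_{i+1}):
  m_1 = 1*26 - 0 = 26, d_1 = (682 - 26^2)/1 = 6/1 = 6, a_1 = floor((26 + 26)/6) = 8.
  m_2 = 6*8 - 26 = 22, d_2 = (682 - 22^2)/6 = 198/6 = 33, a_2 = floor((26 + 22)/33) = 1.
  m_3 = 33*1 - 22 = 11, d_3 = (682 - 11^2)/33 = 561/33 = 17, a_3 = floor((26 + 11)/17) = 2.
  m_4 = 17*2 - 11 = 23, d_4 = (682 - 23^2)/17 = 153/17 = 9, a_4 = floor((26 + 23)/9) = 5.
  m_5 = 9*5 - 23 = 22, d_5 = (682 - 22^2)/9 = 198/9 = 22, a_5 = floor((26 + 22)/22) = 2.
  m_6 = 22*2 - 22 = 22, d_6 = (682 - 22^2)/22 = 198/22 = 9, a_6 = floor((26 + 22)/9) = 5.
  m_7 = 9*5 - 22 = 23, d_7 = (682 - 23^2)/9 = 153/9 = 17, a_7 = floor((26 + 23)/17) = 2.
  m_8 = 17*2 - 23 = 11, d_8 = (682 - 11^2)/17 = 561/17 = 33, a_8 = floor((26 + 11)/33) = 1.
  m_9 = 33*1 - 11 = 22, d_9 = (682 - 22^2)/33 = 198/33 = 6, a_9 = floor((26 + 22)/6) = 8.
  m_10 = 6*8 - 22 = 26, d_10 = (682 - 26^2)/6 = 6/6 = 1, a_10 = floor((26 + 26)/1) = 52.
  m_11 = 1*52 - 26 = 26, d_11 = (682 - 26^2)/1 = 6/1 = 6: (m_11, d_11) = (m_1, d_1) = (26, 6), so from here the quotients repeat a_1, ..., a_10; the period length is 10.
So sqrt(682) = [26; (8, 1, 2, 5, 2, 5, 2, 1, 8, 52)] with period length k = 10.
k is even, so the fundamental solution of x^2 - 682y^2 = 1 is (p_{k-1}, q_{k-1}) = (p_9, q_9); compute convergents through index 9.
Convergents (p_i = a_i*p_{i-1} + p_{i-2}, q_i = a_i*q_{i-1} + q_{i-2} with p_{-2}=0, p_{-1}=1, q_{-2}=1, q_{-1}=0):
  i=0: a_0=26, p_0 = 26*1 + 0 = 26, q_0 = 26*0 + 1 = 1.
  i=1: a_1=8, p_1 = 8*26 + 1 = 209, q_1 = 8*1 + 0 = 8.
  i=2: a_2=1, p_2 = 1*209 + 26 = 235, q_2 = 1*8 + 1 = 9.
  i=3: a_3=2, p_3 = 2*235 + 209 = 679, q_3 = 2*9 + 8 = 26.
  i=4: a_4=5, p_4 = 5*679 + 235 = 3630, q_4 = 5*26 + 9 = 139.
  i=5: a_5=2, p_5 = 2*3630 + 679 = 7939, q_5 = 2*139 + 26 = 304.
  i=6: a_6=5, p_6 = 5*7939 + 3630 = 43325, q_6 = 5*304 + 139 = 1659.
  i=7: a_7=2, p_7 = 2*43325 + 7939 = 94589, q_7 = 2*1659 + 304 = 3622.
  i=8: a_8=1, p_8 = 1*94589 + 43325 = 137914, q_8 = 1*3622 + 1659 = 5281.
  i=9: a_9=8, p_9 = 8*137914 + 94589 = 1197901, q_9 = 8*5281 + 3622 = 45870.
Check: 1197901^2 - 682*45870^2 = 1434966805801 - 1434966805800 = 1, so (x, y) = (1197901, 45870) solves the equation, and by the theorem it is the least positive solution.

(x, y) = (1197901, 45870)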